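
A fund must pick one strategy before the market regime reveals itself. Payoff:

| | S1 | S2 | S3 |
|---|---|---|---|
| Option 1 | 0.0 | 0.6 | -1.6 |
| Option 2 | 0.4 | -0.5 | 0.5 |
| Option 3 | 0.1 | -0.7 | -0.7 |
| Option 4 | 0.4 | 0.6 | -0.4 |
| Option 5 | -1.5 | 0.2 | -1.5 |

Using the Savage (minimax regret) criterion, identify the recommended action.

Option 4

Column bests: S1=0.4, S2=0.6, S3=0.5.
Option 1 regrets: 0.4, 0.0, 2.1 → max 2.1
Option 2 regrets: 0.0, 1.1, 0.0 → max 1.1
Option 3 regrets: 0.3, 1.3, 1.2 → max 1.3
Option 4 regrets: 0.0, 0.0, 0.9 → max 0.9
Option 5 regrets: 1.9, 0.4, 2.0 → max 2.0
Smallest max regret = 0.9 → Option 4.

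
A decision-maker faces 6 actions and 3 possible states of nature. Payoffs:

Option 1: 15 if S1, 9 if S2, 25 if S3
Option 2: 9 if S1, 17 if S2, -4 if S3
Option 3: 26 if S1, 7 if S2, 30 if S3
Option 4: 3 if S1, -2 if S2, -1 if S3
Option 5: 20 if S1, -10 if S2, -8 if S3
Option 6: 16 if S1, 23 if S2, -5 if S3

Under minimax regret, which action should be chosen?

Option 1

Column bests: S1=26, S2=23, S3=30.
Option 1 regrets: 11, 14, 5 → max 14
Option 2 regrets: 17, 6, 34 → max 34
Option 3 regrets: 0, 16, 0 → max 16
Option 4 regrets: 23, 25, 31 → max 31
Option 5 regrets: 6, 33, 38 → max 38
Option 6 regrets: 10, 0, 35 → max 35
Smallest max regret = 14 → Option 1.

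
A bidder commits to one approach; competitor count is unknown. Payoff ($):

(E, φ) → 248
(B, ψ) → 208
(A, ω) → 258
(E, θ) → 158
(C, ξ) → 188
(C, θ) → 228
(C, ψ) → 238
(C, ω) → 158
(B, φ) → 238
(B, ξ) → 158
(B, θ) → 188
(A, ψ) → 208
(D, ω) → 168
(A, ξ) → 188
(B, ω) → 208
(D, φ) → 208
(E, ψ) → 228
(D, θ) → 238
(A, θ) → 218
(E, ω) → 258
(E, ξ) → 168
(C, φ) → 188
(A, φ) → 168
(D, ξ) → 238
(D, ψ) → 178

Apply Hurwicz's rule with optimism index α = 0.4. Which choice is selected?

A

A: 0.4·258 + 0.6·168 = 204
B: 0.4·238 + 0.6·158 = 190
C: 0.4·238 + 0.6·158 = 190
D: 0.4·238 + 0.6·168 = 196
E: 0.4·258 + 0.6·158 = 198
Highest Hurwicz score = 204 → A.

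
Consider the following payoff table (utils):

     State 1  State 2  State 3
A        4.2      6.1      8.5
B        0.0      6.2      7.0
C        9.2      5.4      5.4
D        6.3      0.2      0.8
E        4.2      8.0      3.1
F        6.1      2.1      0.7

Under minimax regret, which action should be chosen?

Column bests: State 1=9.2, State 2=8.0, State 3=8.5.
A regrets: 5.0, 1.9, 0.0 → max 5.0
B regrets: 9.2, 1.8, 1.5 → max 9.2
C regrets: 0.0, 2.6, 3.1 → max 3.1
D regrets: 2.9, 7.8, 7.7 → max 7.8
E regrets: 5.0, 0.0, 5.4 → max 5.4
F regrets: 3.1, 5.9, 7.8 → max 7.8
Smallest max regret = 3.1 → C.

C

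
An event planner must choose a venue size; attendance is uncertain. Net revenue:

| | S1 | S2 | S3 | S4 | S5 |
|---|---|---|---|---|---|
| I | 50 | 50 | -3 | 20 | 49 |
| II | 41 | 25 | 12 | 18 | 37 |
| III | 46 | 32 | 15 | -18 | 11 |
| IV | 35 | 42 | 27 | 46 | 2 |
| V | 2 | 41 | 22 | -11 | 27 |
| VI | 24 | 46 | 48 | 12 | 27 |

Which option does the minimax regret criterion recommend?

VI

Column bests: S1=50, S2=50, S3=48, S4=46, S5=49.
I regrets: 0, 0, 51, 26, 0 → max 51
II regrets: 9, 25, 36, 28, 12 → max 36
III regrets: 4, 18, 33, 64, 38 → max 64
IV regrets: 15, 8, 21, 0, 47 → max 47
V regrets: 48, 9, 26, 57, 22 → max 57
VI regrets: 26, 4, 0, 34, 22 → max 34
Smallest max regret = 34 → VI.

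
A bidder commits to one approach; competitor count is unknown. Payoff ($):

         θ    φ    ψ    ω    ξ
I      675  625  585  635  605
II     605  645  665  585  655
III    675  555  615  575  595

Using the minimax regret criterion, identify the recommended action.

II

Column bests: θ=675, φ=645, ψ=665, ω=635, ξ=655.
I regrets: 0, 20, 80, 0, 50 → max 80
II regrets: 70, 0, 0, 50, 0 → max 70
III regrets: 0, 90, 50, 60, 60 → max 90
Smallest max regret = 70 → II.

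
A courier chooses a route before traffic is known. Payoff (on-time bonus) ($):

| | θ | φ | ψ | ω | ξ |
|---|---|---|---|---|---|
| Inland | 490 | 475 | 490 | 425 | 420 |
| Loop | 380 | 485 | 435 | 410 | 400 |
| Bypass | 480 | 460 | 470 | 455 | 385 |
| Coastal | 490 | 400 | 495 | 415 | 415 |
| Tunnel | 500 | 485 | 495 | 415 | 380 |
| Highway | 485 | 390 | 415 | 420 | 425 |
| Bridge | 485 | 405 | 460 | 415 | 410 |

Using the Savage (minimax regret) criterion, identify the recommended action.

Inland

Column bests: θ=500, φ=485, ψ=495, ω=455, ξ=425.
Inland regrets: 10, 10, 5, 30, 5 → max 30
Loop regrets: 120, 0, 60, 45, 25 → max 120
Bypass regrets: 20, 25, 25, 0, 40 → max 40
Coastal regrets: 10, 85, 0, 40, 10 → max 85
Tunnel regrets: 0, 0, 0, 40, 45 → max 45
Highway regrets: 15, 95, 80, 35, 0 → max 95
Bridge regrets: 15, 80, 35, 40, 15 → max 80
Smallest max regret = 30 → Inland.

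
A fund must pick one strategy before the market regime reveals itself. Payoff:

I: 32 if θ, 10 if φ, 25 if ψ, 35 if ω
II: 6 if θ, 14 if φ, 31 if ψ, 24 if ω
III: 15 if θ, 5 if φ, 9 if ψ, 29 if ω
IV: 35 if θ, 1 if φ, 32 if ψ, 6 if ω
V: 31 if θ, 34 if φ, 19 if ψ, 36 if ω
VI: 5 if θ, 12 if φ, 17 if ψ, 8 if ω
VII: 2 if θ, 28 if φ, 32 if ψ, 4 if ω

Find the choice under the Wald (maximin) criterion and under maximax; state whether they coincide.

maximin → V; maximax → V (agree)

Row minima: I=10, II=6, III=5, IV=1, V=19, VI=5, VII=2
Best worst-case = 19 → V.
Row maxima: I=35, II=31, III=29, IV=35, V=36, VI=17, VII=32
Best best-case = 36 → V.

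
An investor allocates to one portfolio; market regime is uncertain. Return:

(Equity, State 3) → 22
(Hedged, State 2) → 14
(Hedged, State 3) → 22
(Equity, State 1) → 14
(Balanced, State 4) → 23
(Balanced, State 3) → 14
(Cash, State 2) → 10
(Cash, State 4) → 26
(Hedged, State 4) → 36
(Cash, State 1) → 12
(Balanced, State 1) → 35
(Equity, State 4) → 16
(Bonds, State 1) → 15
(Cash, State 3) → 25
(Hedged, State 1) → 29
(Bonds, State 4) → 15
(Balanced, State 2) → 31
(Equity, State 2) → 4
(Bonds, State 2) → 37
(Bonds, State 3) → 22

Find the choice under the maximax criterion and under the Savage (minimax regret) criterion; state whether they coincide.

Row maxima: Equity=22, Bonds=37, Hedged=36, Balanced=35, Cash=26
Best best-case = 37 → Bonds.
Column bests: State 1=35, State 2=37, State 3=25, State 4=36.
Equity regrets: 21, 33, 3, 20 → max 33
Bonds regrets: 20, 0, 3, 21 → max 21
Hedged regrets: 6, 23, 3, 0 → max 23
Balanced regrets: 0, 6, 11, 13 → max 13
Cash regrets: 23, 27, 0, 10 → max 27
Smallest max regret = 13 → Balanced.

maximax → Bonds; minimax regret → Balanced (disagree)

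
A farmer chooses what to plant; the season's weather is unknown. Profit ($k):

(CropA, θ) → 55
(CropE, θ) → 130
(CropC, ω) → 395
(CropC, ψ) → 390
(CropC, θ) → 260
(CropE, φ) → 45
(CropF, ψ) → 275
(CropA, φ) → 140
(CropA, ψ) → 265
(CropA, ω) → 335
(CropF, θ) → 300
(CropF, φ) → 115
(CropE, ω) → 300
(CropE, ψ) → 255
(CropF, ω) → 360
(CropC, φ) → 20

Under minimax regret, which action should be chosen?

CropF

Column bests: θ=300, φ=140, ψ=390, ω=395.
CropC regrets: 40, 120, 0, 0 → max 120
CropF regrets: 0, 25, 115, 35 → max 115
CropE regrets: 170, 95, 135, 95 → max 170
CropA regrets: 245, 0, 125, 60 → max 245
Smallest max regret = 115 → CropF.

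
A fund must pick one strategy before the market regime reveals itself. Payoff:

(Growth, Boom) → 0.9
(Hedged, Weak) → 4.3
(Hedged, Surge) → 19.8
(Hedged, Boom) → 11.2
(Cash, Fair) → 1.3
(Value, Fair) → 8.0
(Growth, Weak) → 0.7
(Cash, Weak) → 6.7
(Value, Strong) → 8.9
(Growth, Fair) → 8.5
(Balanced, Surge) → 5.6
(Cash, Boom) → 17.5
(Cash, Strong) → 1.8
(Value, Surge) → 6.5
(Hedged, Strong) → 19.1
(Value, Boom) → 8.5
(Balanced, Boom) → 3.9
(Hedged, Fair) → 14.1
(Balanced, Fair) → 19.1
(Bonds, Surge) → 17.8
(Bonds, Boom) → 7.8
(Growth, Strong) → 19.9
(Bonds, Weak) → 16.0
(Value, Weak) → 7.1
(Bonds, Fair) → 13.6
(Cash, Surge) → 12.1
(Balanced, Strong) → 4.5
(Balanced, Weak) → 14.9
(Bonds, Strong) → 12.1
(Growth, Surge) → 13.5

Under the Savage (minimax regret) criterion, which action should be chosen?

Column bests: Weak=16.0, Fair=19.1, Strong=19.9, Boom=17.5, Surge=19.8.
Hedged regrets: 11.7, 5.0, 0.8, 6.3, 0.0 → max 11.7
Value regrets: 8.9, 11.1, 11.0, 9.0, 13.3 → max 13.3
Bonds regrets: 0.0, 5.5, 7.8, 9.7, 2.0 → max 9.7
Balanced regrets: 1.1, 0.0, 15.4, 13.6, 14.2 → max 15.4
Cash regrets: 9.3, 17.8, 18.1, 0.0, 7.7 → max 18.1
Growth regrets: 15.3, 10.6, 0.0, 16.6, 6.3 → max 16.6
Smallest max regret = 9.7 → Bonds.

Bonds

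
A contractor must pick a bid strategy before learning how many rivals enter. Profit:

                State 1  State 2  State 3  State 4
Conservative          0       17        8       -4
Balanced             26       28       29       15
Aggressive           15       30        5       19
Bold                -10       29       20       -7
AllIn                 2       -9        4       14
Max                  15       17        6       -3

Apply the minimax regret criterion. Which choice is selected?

Column bests: State 1=26, State 2=30, State 3=29, State 4=19.
Conservative regrets: 26, 13, 21, 23 → max 26
Balanced regrets: 0, 2, 0, 4 → max 4
Aggressive regrets: 11, 0, 24, 0 → max 24
Bold regrets: 36, 1, 9, 26 → max 36
AllIn regrets: 24, 39, 25, 5 → max 39
Max regrets: 11, 13, 23, 22 → max 23
Smallest max regret = 4 → Balanced.

Balanced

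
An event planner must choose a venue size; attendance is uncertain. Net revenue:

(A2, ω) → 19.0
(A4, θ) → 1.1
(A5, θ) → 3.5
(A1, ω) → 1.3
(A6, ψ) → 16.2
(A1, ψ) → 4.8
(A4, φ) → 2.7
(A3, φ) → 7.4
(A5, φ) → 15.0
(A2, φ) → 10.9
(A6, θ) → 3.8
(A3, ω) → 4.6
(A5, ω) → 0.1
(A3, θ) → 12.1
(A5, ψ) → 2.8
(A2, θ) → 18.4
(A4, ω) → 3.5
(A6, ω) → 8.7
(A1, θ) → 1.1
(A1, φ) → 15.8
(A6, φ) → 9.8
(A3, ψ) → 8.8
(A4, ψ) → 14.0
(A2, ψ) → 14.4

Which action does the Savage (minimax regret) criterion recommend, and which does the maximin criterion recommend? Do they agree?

minimax regret → A2; maximin → A2 (agree)

Column bests: θ=18.4, φ=15.8, ψ=16.2, ω=19.0.
A1 regrets: 17.3, 0.0, 11.4, 17.7 → max 17.7
A2 regrets: 0.0, 4.9, 1.8, 0.0 → max 4.9
A3 regrets: 6.3, 8.4, 7.4, 14.4 → max 14.4
A4 regrets: 17.3, 13.1, 2.2, 15.5 → max 17.3
A5 regrets: 14.9, 0.8, 13.4, 18.9 → max 18.9
A6 regrets: 14.6, 6.0, 0.0, 10.3 → max 14.6
Smallest max regret = 4.9 → A2.
Row minima: A1=1.1, A2=10.9, A3=4.6, A4=1.1, A5=0.1, A6=3.8
Best worst-case = 10.9 → A2.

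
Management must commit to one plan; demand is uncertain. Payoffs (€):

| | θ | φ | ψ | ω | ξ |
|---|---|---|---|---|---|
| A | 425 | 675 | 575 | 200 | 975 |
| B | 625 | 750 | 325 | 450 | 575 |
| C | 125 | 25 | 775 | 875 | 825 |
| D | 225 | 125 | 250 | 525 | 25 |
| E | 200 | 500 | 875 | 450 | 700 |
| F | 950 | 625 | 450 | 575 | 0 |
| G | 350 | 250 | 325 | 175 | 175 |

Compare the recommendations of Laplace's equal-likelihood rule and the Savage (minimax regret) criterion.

Row averages: A=570, B=545, C=525, D=230, E=545, F=520, G=255
Highest average = 570 → A.
Column bests: θ=950, φ=750, ψ=875, ω=875, ξ=975.
A regrets: 525, 75, 300, 675, 0 → max 675
B regrets: 325, 0, 550, 425, 400 → max 550
C regrets: 825, 725, 100, 0, 150 → max 825
D regrets: 725, 625, 625, 350, 950 → max 950
E regrets: 750, 250, 0, 425, 275 → max 750
F regrets: 0, 125, 425, 300, 975 → max 975
G regrets: 600, 500, 550, 700, 800 → max 800
Smallest max regret = 550 → B.

laplace → A; minimax regret → B (disagree)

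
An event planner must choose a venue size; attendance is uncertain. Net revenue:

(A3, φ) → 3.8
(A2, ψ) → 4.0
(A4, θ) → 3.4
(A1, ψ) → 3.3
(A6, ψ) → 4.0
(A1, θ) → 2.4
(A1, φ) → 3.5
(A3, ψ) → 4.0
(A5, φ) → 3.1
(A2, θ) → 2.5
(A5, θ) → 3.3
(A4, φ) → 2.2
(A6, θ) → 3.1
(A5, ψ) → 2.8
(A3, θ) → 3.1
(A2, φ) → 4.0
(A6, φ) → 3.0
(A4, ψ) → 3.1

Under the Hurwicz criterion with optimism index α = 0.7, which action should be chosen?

A1: 0.7·3.5 + 0.3·2.4 = 3.17
A2: 0.7·4.0 + 0.3·2.5 = 3.55
A3: 0.7·4.0 + 0.3·3.1 = 3.73
A4: 0.7·3.4 + 0.3·2.2 = 3.04
A5: 0.7·3.3 + 0.3·2.8 = 3.15
A6: 0.7·4.0 + 0.3·3.0 = 3.7
Highest Hurwicz score = 3.73 → A3.

A3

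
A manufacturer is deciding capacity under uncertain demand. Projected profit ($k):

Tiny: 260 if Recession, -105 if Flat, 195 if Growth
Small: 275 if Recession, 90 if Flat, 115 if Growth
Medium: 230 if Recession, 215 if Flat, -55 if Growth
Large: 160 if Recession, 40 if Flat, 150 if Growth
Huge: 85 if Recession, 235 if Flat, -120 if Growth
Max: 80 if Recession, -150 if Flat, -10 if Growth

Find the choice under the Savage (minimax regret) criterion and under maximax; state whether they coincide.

minimax regret → Small; maximax → Small (agree)

Column bests: Recession=275, Flat=235, Growth=195.
Tiny regrets: 15, 340, 0 → max 340
Small regrets: 0, 145, 80 → max 145
Medium regrets: 45, 20, 250 → max 250
Large regrets: 115, 195, 45 → max 195
Huge regrets: 190, 0, 315 → max 315
Max regrets: 195, 385, 205 → max 385
Smallest max regret = 145 → Small.
Row maxima: Tiny=260, Small=275, Medium=230, Large=160, Huge=235, Max=80
Best best-case = 275 → Small.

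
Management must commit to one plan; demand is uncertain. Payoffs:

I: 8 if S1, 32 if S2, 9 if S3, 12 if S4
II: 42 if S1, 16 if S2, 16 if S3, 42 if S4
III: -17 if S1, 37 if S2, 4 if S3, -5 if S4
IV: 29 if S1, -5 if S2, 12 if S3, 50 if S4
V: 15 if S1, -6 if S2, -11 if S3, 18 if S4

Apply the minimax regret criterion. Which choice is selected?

Column bests: S1=42, S2=37, S3=16, S4=50.
I regrets: 34, 5, 7, 38 → max 38
II regrets: 0, 21, 0, 8 → max 21
III regrets: 59, 0, 12, 55 → max 59
IV regrets: 13, 42, 4, 0 → max 42
V regrets: 27, 43, 27, 32 → max 43
Smallest max regret = 21 → II.

II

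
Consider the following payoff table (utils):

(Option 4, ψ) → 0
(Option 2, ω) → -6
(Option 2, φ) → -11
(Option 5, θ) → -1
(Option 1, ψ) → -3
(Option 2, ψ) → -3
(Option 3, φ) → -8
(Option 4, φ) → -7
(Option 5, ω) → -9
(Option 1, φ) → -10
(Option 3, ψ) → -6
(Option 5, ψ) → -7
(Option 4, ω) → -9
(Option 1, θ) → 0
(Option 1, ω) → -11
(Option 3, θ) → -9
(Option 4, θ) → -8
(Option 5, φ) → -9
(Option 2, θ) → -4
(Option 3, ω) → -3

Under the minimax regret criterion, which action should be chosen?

Option 2

Column bests: θ=0, φ=-7, ψ=0, ω=-3.
Option 1 regrets: 0, 3, 3, 8 → max 8
Option 2 regrets: 4, 4, 3, 3 → max 4
Option 3 regrets: 9, 1, 6, 0 → max 9
Option 4 regrets: 8, 0, 0, 6 → max 8
Option 5 regrets: 1, 2, 7, 6 → max 7
Smallest max regret = 4 → Option 2.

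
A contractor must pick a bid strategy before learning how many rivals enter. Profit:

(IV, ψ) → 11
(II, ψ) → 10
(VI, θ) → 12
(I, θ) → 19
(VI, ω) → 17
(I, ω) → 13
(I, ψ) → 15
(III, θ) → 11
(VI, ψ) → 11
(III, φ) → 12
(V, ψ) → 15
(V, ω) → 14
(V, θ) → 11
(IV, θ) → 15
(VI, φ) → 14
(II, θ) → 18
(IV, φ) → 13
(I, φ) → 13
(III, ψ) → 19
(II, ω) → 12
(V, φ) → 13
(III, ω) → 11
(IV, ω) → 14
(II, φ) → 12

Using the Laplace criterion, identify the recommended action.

Row averages: I=15, II=13, III=13.25, IV=13.25, V=13.25, VI=13.5
Highest average = 15 → I.

I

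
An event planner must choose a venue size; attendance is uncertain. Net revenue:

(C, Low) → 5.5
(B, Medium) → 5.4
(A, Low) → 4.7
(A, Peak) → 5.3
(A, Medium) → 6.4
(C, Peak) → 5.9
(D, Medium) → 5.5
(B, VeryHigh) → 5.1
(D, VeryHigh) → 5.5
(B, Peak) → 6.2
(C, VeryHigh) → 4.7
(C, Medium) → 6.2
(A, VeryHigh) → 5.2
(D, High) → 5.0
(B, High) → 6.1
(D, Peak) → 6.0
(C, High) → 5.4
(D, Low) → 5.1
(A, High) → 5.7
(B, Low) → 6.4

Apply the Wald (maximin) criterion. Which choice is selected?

B

Row minima: A=4.7, B=5.1, C=4.7, D=5.0
Best worst-case = 5.1 → B.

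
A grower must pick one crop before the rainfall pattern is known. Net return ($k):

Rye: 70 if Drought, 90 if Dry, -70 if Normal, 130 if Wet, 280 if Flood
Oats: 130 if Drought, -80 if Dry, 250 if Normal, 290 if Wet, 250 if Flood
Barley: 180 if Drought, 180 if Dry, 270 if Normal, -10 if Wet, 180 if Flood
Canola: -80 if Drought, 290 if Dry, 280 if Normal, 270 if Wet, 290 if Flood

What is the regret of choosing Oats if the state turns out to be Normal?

Best payoff under Normal is 280.
Regret = 280 − 250 = 30.

30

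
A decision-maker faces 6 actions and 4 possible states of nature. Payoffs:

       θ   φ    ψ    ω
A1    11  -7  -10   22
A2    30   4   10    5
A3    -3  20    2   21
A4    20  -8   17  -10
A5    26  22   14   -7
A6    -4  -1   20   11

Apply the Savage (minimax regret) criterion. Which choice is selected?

A2

Column bests: θ=30, φ=22, ψ=20, ω=22.
A1 regrets: 19, 29, 30, 0 → max 30
A2 regrets: 0, 18, 10, 17 → max 18
A3 regrets: 33, 2, 18, 1 → max 33
A4 regrets: 10, 30, 3, 32 → max 32
A5 regrets: 4, 0, 6, 29 → max 29
A6 regrets: 34, 23, 0, 11 → max 34
Smallest max regret = 18 → A2.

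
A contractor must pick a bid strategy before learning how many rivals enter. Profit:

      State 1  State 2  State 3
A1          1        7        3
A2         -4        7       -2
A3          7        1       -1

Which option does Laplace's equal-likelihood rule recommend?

A1

Row averages: A1=11/3, A2=1/3, A3=7/3
Highest average = 11/3 → A1.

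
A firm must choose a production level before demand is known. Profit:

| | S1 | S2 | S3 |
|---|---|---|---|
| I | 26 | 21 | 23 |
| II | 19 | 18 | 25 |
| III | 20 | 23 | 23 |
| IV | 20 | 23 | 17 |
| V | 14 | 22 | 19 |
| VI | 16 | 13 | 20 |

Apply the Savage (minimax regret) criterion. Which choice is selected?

I

Column bests: S1=26, S2=23, S3=25.
I regrets: 0, 2, 2 → max 2
II regrets: 7, 5, 0 → max 7
III regrets: 6, 0, 2 → max 6
IV regrets: 6, 0, 8 → max 8
V regrets: 12, 1, 6 → max 12
VI regrets: 10, 10, 5 → max 10
Smallest max regret = 2 → I.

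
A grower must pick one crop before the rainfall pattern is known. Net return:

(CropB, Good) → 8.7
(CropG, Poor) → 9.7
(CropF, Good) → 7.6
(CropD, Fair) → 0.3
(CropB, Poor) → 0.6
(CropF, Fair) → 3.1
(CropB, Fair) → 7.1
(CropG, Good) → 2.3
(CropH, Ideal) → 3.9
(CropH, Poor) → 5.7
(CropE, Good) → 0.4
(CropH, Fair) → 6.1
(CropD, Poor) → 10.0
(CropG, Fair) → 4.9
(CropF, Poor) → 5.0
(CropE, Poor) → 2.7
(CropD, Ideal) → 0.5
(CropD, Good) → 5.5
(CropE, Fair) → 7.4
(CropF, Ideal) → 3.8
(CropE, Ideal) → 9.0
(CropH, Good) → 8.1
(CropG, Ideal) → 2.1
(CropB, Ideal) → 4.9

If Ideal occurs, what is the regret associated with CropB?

Best payoff under Ideal is 9.0.
Regret = 9.0 − 4.9 = 4.1.

4.1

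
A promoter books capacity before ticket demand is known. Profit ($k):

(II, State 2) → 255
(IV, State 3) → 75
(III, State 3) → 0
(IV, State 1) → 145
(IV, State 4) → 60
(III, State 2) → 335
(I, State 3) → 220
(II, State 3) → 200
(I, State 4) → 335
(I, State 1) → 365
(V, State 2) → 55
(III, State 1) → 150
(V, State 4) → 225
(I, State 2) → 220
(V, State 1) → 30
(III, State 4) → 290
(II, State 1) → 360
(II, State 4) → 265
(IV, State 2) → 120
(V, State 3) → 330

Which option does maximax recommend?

Row maxima: I=365, II=360, III=335, IV=145, V=330
Best best-case = 365 → I.

I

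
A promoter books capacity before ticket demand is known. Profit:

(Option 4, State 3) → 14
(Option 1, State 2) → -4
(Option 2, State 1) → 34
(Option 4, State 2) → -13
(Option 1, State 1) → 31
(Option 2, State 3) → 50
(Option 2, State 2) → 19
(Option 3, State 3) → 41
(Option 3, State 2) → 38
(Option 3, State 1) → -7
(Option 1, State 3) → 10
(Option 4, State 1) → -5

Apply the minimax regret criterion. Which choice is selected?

Option 2

Column bests: State 1=34, State 2=38, State 3=50.
Option 1 regrets: 3, 42, 40 → max 42
Option 2 regrets: 0, 19, 0 → max 19
Option 3 regrets: 41, 0, 9 → max 41
Option 4 regrets: 39, 51, 36 → max 51
Smallest max regret = 19 → Option 2.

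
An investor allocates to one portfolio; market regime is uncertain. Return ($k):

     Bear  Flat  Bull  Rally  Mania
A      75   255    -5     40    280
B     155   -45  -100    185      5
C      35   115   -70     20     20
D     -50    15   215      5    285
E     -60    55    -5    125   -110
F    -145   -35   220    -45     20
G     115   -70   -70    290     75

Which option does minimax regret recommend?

A

Column bests: Bear=155, Flat=255, Bull=220, Rally=290, Mania=285.
A regrets: 80, 0, 225, 250, 5 → max 250
B regrets: 0, 300, 320, 105, 280 → max 320
C regrets: 120, 140, 290, 270, 265 → max 290
D regrets: 205, 240, 5, 285, 0 → max 285
E regrets: 215, 200, 225, 165, 395 → max 395
F regrets: 300, 290, 0, 335, 265 → max 335
G regrets: 40, 325, 290, 0, 210 → max 325
Smallest max regret = 250 → A.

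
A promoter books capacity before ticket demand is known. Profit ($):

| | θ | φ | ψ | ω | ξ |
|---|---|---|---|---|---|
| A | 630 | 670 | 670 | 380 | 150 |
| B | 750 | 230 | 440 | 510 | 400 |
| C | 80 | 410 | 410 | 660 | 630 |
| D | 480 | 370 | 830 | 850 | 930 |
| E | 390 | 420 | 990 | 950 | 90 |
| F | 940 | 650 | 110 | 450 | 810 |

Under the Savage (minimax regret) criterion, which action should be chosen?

D

Column bests: θ=940, φ=670, ψ=990, ω=950, ξ=930.
A regrets: 310, 0, 320, 570, 780 → max 780
B regrets: 190, 440, 550, 440, 530 → max 550
C regrets: 860, 260, 580, 290, 300 → max 860
D regrets: 460, 300, 160, 100, 0 → max 460
E regrets: 550, 250, 0, 0, 840 → max 840
F regrets: 0, 20, 880, 500, 120 → max 880
Smallest max regret = 460 → D.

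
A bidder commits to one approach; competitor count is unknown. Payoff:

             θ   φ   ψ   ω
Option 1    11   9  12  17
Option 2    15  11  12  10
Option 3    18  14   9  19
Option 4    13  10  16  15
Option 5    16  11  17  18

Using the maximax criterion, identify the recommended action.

Option 3

Row maxima: Option 1=17, Option 2=15, Option 3=19, Option 4=16, Option 5=18
Best best-case = 19 → Option 3.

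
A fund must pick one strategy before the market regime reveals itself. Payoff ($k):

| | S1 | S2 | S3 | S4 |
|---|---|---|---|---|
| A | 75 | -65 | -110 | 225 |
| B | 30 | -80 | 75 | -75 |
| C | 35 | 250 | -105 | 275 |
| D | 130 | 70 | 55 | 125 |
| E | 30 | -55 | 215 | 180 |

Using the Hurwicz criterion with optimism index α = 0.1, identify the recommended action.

A: 0.1·225 + 0.9·(-110) = -76.5
B: 0.1·75 + 0.9·(-80) = -64.5
C: 0.1·275 + 0.9·(-105) = -67
D: 0.1·130 + 0.9·55 = 62.5
E: 0.1·215 + 0.9·(-55) = -28
Highest Hurwicz score = 62.5 → D.

D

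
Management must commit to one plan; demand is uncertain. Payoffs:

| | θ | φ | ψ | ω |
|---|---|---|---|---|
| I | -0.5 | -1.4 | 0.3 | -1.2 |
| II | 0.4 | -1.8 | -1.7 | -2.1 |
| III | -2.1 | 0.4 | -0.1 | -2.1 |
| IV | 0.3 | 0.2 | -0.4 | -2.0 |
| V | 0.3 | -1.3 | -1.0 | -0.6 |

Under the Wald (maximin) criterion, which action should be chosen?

V

Row minima: I=-1.4, II=-2.1, III=-2.1, IV=-2.0, V=-1.3
Best worst-case = -1.3 → V.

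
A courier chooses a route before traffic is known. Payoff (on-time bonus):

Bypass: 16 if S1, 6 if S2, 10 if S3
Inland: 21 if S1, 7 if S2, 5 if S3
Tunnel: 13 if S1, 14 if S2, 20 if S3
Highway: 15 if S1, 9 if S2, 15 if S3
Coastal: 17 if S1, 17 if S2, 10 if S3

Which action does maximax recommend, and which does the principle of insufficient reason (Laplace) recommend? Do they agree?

maximax → Inland; laplace → Tunnel (disagree)

Row maxima: Bypass=16, Inland=21, Tunnel=20, Highway=15, Coastal=17
Best best-case = 21 → Inland.
Row averages: Bypass=32/3, Inland=11, Tunnel=47/3, Highway=13, Coastal=44/3
Highest average = 47/3 → Tunnel.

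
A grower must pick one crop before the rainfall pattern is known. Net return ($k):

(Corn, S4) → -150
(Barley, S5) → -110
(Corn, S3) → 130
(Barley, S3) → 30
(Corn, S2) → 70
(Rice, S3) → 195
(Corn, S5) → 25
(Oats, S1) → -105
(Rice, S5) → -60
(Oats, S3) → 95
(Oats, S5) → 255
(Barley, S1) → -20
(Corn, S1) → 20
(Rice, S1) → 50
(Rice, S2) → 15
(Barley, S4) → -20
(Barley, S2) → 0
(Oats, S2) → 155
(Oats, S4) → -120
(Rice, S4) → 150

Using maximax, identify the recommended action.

Row maxima: Rice=195, Oats=255, Corn=130, Barley=30
Best best-case = 255 → Oats.

Oats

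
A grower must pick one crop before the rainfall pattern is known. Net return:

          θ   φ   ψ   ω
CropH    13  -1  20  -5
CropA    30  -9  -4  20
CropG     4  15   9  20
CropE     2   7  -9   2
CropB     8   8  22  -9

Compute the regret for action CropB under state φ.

Best payoff under φ is 15.
Regret = 15 − 8 = 7.

7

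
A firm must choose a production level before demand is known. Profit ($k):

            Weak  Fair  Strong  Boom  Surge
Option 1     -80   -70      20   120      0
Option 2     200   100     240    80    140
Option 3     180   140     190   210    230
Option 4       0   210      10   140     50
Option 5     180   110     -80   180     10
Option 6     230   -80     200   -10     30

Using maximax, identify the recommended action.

Row maxima: Option 1=120, Option 2=240, Option 3=230, Option 4=210, Option 5=180, Option 6=230
Best best-case = 240 → Option 2.

Option 2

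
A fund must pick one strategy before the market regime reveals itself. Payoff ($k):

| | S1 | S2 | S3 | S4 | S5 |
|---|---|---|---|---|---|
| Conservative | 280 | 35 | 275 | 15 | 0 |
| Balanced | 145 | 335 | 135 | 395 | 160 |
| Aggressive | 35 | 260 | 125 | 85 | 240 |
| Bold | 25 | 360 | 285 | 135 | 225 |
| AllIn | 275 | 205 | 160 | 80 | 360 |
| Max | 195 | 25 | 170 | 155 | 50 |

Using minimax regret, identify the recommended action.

Balanced

Column bests: S1=280, S2=360, S3=285, S4=395, S5=360.
Conservative regrets: 0, 325, 10, 380, 360 → max 380
Balanced regrets: 135, 25, 150, 0, 200 → max 200
Aggressive regrets: 245, 100, 160, 310, 120 → max 310
Bold regrets: 255, 0, 0, 260, 135 → max 260
AllIn regrets: 5, 155, 125, 315, 0 → max 315
Max regrets: 85, 335, 115, 240, 310 → max 335
Smallest max regret = 200 → Balanced.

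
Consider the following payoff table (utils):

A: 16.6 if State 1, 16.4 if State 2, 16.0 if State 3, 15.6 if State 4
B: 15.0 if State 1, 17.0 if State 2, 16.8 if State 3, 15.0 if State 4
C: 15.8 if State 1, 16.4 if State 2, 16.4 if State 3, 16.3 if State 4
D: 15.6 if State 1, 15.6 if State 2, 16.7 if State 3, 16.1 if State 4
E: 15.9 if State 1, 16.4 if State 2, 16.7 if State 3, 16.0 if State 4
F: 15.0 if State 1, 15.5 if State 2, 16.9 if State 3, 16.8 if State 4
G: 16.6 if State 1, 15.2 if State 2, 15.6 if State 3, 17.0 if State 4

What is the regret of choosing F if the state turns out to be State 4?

Best payoff under State 4 is 17.0.
Regret = 17.0 − 16.8 = 0.2.

0.2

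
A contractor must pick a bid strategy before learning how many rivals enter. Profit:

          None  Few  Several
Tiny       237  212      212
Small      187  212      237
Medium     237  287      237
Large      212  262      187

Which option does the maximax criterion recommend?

Row maxima: Tiny=237, Small=237, Medium=287, Large=262
Best best-case = 287 → Medium.

Medium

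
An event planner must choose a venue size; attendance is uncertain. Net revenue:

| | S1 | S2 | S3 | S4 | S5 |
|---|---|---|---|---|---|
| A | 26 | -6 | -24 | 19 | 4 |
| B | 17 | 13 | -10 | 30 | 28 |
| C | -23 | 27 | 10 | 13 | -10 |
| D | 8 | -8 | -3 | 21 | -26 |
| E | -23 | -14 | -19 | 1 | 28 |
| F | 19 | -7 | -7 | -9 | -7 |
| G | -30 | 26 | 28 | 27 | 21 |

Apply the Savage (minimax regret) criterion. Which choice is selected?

B

Column bests: S1=26, S2=27, S3=28, S4=30, S5=28.
A regrets: 0, 33, 52, 11, 24 → max 52
B regrets: 9, 14, 38, 0, 0 → max 38
C regrets: 49, 0, 18, 17, 38 → max 49
D regrets: 18, 35, 31, 9, 54 → max 54
E regrets: 49, 41, 47, 29, 0 → max 49
F regrets: 7, 34, 35, 39, 35 → max 39
G regrets: 56, 1, 0, 3, 7 → max 56
Smallest max regret = 38 → B.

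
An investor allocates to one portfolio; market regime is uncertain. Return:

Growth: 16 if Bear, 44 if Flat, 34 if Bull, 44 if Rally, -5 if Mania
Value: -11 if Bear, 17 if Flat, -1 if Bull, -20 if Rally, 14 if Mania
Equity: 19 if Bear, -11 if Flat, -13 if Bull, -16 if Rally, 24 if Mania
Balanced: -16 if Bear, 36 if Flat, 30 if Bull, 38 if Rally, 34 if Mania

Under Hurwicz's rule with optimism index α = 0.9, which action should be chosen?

Growth

Growth: 0.9·44 + 0.1·(-5) = 39.1
Value: 0.9·17 + 0.1·(-20) = 13.3
Equity: 0.9·24 + 0.1·(-16) = 20
Balanced: 0.9·38 + 0.1·(-16) = 32.6
Highest Hurwicz score = 39.1 → Growth.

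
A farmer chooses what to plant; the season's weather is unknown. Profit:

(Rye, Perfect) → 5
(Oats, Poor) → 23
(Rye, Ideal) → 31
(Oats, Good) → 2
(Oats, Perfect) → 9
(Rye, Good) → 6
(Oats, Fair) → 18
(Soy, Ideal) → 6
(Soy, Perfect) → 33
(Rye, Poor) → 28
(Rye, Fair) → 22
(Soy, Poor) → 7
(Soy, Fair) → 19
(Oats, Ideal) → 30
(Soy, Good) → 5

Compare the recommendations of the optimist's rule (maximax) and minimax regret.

Row maxima: Rye=31, Oats=30, Soy=33
Best best-case = 33 → Soy.
Column bests: Poor=28, Fair=22, Good=6, Ideal=31, Perfect=33.
Rye regrets: 0, 0, 0, 0, 28 → max 28
Oats regrets: 5, 4, 4, 1, 24 → max 24
Soy regrets: 21, 3, 1, 25, 0 → max 25
Smallest max regret = 24 → Oats.

maximax → Soy; minimax regret → Oats (disagree)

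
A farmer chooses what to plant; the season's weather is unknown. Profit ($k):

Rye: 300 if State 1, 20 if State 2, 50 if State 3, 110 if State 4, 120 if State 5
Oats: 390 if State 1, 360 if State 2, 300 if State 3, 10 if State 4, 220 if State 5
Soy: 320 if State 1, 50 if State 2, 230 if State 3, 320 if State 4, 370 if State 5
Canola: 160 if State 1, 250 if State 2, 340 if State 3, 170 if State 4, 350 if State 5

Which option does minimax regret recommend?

Canola

Column bests: State 1=390, State 2=360, State 3=340, State 4=320, State 5=370.
Rye regrets: 90, 340, 290, 210, 250 → max 340
Oats regrets: 0, 0, 40, 310, 150 → max 310
Soy regrets: 70, 310, 110, 0, 0 → max 310
Canola regrets: 230, 110, 0, 150, 20 → max 230
Smallest max regret = 230 → Canola.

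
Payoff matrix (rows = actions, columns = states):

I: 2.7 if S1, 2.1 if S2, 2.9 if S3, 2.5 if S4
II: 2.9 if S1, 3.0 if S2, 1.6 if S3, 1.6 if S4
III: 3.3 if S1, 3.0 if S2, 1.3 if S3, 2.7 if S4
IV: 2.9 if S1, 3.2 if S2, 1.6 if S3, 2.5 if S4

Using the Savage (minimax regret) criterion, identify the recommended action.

Column bests: S1=3.3, S2=3.2, S3=2.9, S4=2.7.
I regrets: 0.6, 1.1, 0.0, 0.2 → max 1.1
II regrets: 0.4, 0.2, 1.3, 1.1 → max 1.3
III regrets: 0.0, 0.2, 1.6, 0.0 → max 1.6
IV regrets: 0.4, 0.0, 1.3, 0.2 → max 1.3
Smallest max regret = 1.1 → I.

I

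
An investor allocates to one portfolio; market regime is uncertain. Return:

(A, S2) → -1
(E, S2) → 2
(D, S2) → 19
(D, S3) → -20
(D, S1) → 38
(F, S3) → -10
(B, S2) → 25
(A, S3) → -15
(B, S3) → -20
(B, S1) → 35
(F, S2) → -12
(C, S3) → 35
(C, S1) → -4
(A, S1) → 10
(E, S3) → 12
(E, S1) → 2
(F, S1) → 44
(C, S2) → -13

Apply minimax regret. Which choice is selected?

Column bests: S1=44, S2=25, S3=35.
A regrets: 34, 26, 50 → max 50
B regrets: 9, 0, 55 → max 55
C regrets: 48, 38, 0 → max 48
D regrets: 6, 6, 55 → max 55
E regrets: 42, 23, 23 → max 42
F regrets: 0, 37, 45 → max 45
Smallest max regret = 42 → E.

E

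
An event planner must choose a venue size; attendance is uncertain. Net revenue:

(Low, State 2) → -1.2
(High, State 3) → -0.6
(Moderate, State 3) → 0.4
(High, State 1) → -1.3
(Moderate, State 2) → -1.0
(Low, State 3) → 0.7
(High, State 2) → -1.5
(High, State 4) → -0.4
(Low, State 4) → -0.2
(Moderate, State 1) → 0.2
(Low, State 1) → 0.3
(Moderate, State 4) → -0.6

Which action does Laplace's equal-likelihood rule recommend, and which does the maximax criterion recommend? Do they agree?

Row averages: Low=-0.1, Moderate=-0.25, High=-0.95
Highest average = -0.1 → Low.
Row maxima: Low=0.7, Moderate=0.4, High=-0.4
Best best-case = 0.7 → Low.

laplace → Low; maximax → Low (agree)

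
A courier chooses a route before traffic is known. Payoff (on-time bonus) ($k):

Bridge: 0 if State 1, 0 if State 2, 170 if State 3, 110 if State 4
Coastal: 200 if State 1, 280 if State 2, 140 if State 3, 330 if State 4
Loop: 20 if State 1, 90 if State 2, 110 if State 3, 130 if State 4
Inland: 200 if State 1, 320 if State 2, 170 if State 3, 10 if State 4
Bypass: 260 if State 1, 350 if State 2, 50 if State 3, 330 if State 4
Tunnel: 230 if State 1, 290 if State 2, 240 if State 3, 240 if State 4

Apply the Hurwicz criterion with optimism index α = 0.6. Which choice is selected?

Tunnel

Bridge: 0.6·170 + 0.4·0 = 102
Coastal: 0.6·330 + 0.4·140 = 254
Loop: 0.6·130 + 0.4·20 = 86
Inland: 0.6·320 + 0.4·10 = 196
Bypass: 0.6·350 + 0.4·50 = 230
Tunnel: 0.6·290 + 0.4·230 = 266
Highest Hurwicz score = 266 → Tunnel.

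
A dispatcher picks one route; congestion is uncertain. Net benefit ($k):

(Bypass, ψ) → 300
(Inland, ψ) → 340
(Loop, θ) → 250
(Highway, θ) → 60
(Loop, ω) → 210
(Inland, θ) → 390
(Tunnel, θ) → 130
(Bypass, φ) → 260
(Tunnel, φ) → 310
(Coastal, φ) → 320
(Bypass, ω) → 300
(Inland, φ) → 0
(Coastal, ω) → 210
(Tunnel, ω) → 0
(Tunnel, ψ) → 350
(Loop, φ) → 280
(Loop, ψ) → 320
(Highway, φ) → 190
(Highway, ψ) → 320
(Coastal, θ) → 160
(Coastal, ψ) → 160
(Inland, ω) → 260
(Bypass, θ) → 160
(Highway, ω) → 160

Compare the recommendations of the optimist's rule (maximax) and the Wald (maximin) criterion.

maximax → Inland; maximin → Loop (disagree)

Row maxima: Loop=320, Inland=390, Highway=320, Coastal=320, Tunnel=350, Bypass=300
Best best-case = 390 → Inland.
Row minima: Loop=210, Inland=0, Highway=60, Coastal=160, Tunnel=0, Bypass=160
Best worst-case = 210 → Loop.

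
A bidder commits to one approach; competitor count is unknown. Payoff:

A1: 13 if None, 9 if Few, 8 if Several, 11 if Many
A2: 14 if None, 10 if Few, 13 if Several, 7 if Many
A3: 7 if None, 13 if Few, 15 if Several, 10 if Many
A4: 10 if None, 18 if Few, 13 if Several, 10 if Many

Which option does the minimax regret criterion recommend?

A4

Column bests: None=14, Few=18, Several=15, Many=11.
A1 regrets: 1, 9, 7, 0 → max 9
A2 regrets: 0, 8, 2, 4 → max 8
A3 regrets: 7, 5, 0, 1 → max 7
A4 regrets: 4, 0, 2, 1 → max 4
Smallest max regret = 4 → A4.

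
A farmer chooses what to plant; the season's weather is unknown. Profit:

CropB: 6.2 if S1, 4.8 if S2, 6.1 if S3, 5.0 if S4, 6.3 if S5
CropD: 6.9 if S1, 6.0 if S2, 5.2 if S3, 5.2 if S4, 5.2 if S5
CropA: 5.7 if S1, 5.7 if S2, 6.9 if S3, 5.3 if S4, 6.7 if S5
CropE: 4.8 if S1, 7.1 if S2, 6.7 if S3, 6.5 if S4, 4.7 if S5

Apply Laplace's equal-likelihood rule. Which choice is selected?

CropA

Row averages: CropB=5.68, CropD=5.7, CropA=6.06, CropE=5.96
Highest average = 6.06 → CropA.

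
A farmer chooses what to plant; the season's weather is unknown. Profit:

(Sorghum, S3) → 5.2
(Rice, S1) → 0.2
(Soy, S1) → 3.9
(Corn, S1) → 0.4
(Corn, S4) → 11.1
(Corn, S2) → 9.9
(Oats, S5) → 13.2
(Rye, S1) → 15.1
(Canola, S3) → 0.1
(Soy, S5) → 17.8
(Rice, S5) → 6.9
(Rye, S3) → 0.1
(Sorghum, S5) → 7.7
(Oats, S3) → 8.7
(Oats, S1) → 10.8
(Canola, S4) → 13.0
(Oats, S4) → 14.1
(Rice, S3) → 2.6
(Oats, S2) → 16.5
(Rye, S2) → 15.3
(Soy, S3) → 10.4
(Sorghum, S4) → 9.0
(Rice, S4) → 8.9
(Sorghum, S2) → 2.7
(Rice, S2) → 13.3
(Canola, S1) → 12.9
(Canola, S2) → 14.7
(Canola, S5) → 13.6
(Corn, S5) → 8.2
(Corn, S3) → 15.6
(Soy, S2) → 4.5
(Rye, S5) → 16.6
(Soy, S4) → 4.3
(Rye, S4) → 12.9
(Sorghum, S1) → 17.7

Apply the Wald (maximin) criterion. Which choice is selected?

Oats

Row minima: Corn=0.4, Rye=0.1, Oats=8.7, Canola=0.1, Rice=0.2, Sorghum=2.7, Soy=3.9
Best worst-case = 8.7 → Oats.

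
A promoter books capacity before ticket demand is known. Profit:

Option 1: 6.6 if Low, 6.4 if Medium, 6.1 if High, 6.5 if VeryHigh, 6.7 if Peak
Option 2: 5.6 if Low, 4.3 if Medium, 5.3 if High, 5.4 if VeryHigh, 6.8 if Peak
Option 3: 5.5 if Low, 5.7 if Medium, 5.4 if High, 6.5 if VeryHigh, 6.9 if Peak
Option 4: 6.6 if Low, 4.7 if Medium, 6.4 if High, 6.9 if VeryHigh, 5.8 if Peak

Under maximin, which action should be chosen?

Row minima: Option 1=6.1, Option 2=4.3, Option 3=5.4, Option 4=4.7
Best worst-case = 6.1 → Option 1.

Option 1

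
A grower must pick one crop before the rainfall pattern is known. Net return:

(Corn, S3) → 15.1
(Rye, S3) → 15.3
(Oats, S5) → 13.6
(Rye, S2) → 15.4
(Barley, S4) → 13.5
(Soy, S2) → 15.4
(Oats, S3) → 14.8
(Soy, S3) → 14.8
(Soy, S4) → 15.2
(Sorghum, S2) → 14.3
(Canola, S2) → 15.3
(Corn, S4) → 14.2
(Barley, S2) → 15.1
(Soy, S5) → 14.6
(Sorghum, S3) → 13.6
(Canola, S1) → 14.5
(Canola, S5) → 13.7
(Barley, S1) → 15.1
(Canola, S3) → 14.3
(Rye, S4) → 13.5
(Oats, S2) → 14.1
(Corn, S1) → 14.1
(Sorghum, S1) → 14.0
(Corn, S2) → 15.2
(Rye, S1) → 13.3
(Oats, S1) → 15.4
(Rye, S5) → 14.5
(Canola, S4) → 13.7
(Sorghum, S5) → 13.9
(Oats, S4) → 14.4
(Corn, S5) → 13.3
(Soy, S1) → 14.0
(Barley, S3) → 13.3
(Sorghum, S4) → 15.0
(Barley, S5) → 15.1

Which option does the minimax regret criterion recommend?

Soy

Column bests: S1=15.4, S2=15.4, S3=15.3, S4=15.2, S5=15.1.
Sorghum regrets: 1.4, 1.1, 1.7, 0.2, 1.2 → max 1.7
Barley regrets: 0.3, 0.3, 2.0, 1.7, 0.0 → max 2.0
Canola regrets: 0.9, 0.1, 1.0, 1.5, 1.4 → max 1.5
Oats regrets: 0.0, 1.3, 0.5, 0.8, 1.5 → max 1.5
Soy regrets: 1.4, 0.0, 0.5, 0.0, 0.5 → max 1.4
Corn regrets: 1.3, 0.2, 0.2, 1.0, 1.8 → max 1.8
Rye regrets: 2.1, 0.0, 0.0, 1.7, 0.6 → max 2.1
Smallest max regret = 1.4 → Soy.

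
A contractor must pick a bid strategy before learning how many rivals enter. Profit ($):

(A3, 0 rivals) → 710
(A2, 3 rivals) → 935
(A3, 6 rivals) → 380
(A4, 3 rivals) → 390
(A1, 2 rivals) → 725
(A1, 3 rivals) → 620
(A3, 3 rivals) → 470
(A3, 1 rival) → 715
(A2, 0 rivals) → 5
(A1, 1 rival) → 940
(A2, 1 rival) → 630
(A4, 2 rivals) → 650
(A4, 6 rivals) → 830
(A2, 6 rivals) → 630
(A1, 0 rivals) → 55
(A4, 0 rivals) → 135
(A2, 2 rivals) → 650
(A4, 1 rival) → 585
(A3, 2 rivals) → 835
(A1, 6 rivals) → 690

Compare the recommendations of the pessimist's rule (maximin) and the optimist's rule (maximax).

maximin → A3; maximax → A1 (disagree)

Row minima: A1=55, A2=5, A3=380, A4=135
Best worst-case = 380 → A3.
Row maxima: A1=940, A2=935, A3=835, A4=830
Best best-case = 940 → A1.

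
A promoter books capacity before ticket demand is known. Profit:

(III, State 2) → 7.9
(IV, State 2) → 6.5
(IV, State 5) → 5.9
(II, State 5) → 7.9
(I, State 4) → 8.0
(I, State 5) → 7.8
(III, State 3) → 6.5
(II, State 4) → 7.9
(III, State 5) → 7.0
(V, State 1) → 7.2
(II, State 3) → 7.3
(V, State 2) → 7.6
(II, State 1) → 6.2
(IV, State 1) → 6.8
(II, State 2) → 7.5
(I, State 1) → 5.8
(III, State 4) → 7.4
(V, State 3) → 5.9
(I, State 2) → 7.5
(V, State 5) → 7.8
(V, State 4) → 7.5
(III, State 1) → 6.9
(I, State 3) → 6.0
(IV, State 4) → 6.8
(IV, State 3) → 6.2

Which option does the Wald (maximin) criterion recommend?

Row minima: I=5.8, II=6.2, III=6.5, IV=5.9, V=5.9
Best worst-case = 6.5 → III.

III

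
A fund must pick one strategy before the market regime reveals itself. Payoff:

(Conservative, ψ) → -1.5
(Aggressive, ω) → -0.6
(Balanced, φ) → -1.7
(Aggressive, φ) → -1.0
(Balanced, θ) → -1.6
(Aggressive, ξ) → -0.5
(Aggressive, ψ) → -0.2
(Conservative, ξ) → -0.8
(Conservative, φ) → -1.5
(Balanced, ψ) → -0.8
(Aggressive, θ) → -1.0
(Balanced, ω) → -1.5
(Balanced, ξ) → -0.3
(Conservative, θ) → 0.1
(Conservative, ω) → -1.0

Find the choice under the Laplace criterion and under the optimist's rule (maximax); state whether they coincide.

laplace → Aggressive; maximax → Conservative (disagree)

Row averages: Conservative=-0.94, Balanced=-1.18, Aggressive=-0.66
Highest average = -0.66 → Aggressive.
Row maxima: Conservative=0.1, Balanced=-0.3, Aggressive=-0.2
Best best-case = 0.1 → Conservative.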